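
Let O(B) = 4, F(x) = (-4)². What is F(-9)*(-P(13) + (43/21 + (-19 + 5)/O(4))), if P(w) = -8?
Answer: 2200/21 ≈ 104.76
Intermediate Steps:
F(x) = 16
F(-9)*(-P(13) + (43/21 + (-19 + 5)/O(4))) = 16*(-1*(-8) + (43/21 + (-19 + 5)/4)) = 16*(8 + (43*(1/21) - 14*¼)) = 16*(8 + (43/21 - 7/2)) = 16*(8 - 61/42) = 16*(275/42) = 2200/21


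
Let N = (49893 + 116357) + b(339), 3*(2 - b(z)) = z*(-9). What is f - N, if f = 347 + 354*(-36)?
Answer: -179666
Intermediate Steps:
f = -12397 (f = 347 - 12744 = -12397)
b(z) = 2 + 3*z (b(z) = 2 - z*(-9)/3 = 2 - (-3)*z = 2 + 3*z)
N = 167269 (N = (49893 + 116357) + (2 + 3*339) = 166250 + (2 + 1017) = 166250 + 1019 = 167269)
f - N = -12397 - 1*167269 = -12397 - 167269 = -179666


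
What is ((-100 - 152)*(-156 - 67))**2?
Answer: 3157990416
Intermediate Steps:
((-100 - 152)*(-156 - 67))**2 = (-252*(-223))**2 = 56196**2 = 3157990416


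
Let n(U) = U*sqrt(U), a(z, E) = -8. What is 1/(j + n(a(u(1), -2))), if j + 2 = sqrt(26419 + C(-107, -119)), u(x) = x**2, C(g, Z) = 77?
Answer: -1/(2 - 24*sqrt(46) + 16*I*sqrt(2)) ≈ 0.006099 + 0.00085837*I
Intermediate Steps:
j = -2 + 24*sqrt(46) (j = -2 + sqrt(26419 + 77) = -2 + sqrt(26496) = -2 + 24*sqrt(46) ≈ 160.78)
n(U) = U**(3/2)
1/(j + n(a(u(1), -2))) = 1/((-2 + 24*sqrt(46)) + (-8)**(3/2)) = 1/((-2 + 24*sqrt(46)) - 16*I*sqrt(2)) = 1/(-2 + 24*sqrt(46) - 16*I*sqrt(2))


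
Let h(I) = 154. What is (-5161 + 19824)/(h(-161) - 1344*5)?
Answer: -14663/6566 ≈ -2.2332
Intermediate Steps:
(-5161 + 19824)/(h(-161) - 1344*5) = (-5161 + 19824)/(154 - 1344*5) = 14663/(154 - 6720) = 14663/(-6566) = 14663*(-1/6566) = -14663/6566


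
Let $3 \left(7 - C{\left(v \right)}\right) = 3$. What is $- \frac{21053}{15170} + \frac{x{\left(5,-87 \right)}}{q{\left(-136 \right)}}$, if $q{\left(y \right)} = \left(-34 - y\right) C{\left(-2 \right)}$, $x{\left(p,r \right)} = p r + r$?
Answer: $- \frac{7809}{3485} \approx -2.2407$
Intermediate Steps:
$C{\left(v \right)} = 6$ ($C{\left(v \right)} = 7 - 1 = 6$)
$x{\left(p,r \right)} = r + p r$
$q{\left(y \right)} = -204 - 6 y$ ($q{\left(y \right)} = \left(-34 - y\right) 6 = -204 - 6 y$)
$- \frac{21053}{15170} + \frac{x{\left(5,-87 \right)}}{q{\left(-136 \right)}} = - \frac{21053}{15170} + \frac{\left(-87\right) \left(1 + 5\right)}{-204 - -816} = \left(-21053\right) \frac{1}{15170} + \frac{\left(-87\right) 6}{-204 + 816} = - \frac{569}{410} - \frac{522}{612} = - \frac{569}{410} - \frac{29}{34} = - \frac{7809}{3485}$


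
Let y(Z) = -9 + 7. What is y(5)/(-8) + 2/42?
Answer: 25/84 ≈ 0.29762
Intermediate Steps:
y(Z) = -2
y(5)/(-8) + 2/42 = -2/(-8) + 2/42 = -2*(-⅛) + 2*(1/42) = ¼ + 1/21 = 25/84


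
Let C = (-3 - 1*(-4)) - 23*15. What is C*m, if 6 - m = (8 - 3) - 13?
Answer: -4816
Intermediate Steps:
C = -344 (C = (-3 + 4) - 345 = 1 - 345 = -344)
m = 14 (m = 6 - ((8 - 3) - 13) = 6 - (5 - 13) = 6 - 1*(-8) = 6 + 8 = 14)
C*m = -344*14 = -4816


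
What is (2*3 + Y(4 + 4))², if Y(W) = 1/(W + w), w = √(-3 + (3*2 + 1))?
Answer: 3721/100 ≈ 37.210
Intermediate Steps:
w = 2 (w = √(-3 + (6 + 1)) = √(-3 + 7) = √4 = 2)
Y(W) = 1/(2 + W) (Y(W) = 1/(W + 2) = 1/(2 + W))
(2*3 + Y(4 + 4))² = (2*3 + 1/(2 + (4 + 4)))² = (6 + 1/(2 + 8))² = (6 + 1/10)² = (6 + ⅒)² = (61/10)² = 3721/100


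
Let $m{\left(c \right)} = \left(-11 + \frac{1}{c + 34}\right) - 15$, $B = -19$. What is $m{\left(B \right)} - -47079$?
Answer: $\frac{705796}{15} \approx 47053.0$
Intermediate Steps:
$m{\left(c \right)} = -26 + \frac{1}{34 + c}$ ($m{\left(c \right)} = \left(-11 + \frac{1}{34 + c}\right) - 15 = -26 + \frac{1}{34 + c}$)
$m{\left(B \right)} - -47079 = \frac{-883 - -494}{34 - 19} - -47079 = \frac{-883 + 494}{15} + 47079 = \frac{1}{15} \left(-389\right) + 47079 = - \frac{389}{15} + 47079 = \frac{705796}{15}$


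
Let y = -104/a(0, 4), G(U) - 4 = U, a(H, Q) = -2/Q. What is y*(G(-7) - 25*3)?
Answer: -16224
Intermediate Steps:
G(U) = 4 + U
y = 208 (y = -104/((-2/4)) = -104/((-2*¼)) = -104/(-½) = -104*(-2) = 208)
y*(G(-7) - 25*3) = 208*((4 - 7) - 25*3) = 208*(-3 - 75) = 208*(-78) = -16224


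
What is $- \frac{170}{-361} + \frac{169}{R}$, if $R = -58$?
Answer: $- \frac{51149}{20938} \approx -2.4429$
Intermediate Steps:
$- \frac{170}{-361} + \frac{169}{R} = - \frac{170}{-361} + \frac{169}{-58} = \left(-170\right) \left(- \frac{1}{361}\right) + 169 \left(- \frac{1}{58}\right) = \frac{170}{361} - \frac{169}{58} = - \frac{51149}{20938}$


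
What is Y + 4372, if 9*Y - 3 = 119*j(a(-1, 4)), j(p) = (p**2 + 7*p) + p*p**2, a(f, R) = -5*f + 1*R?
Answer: 47746/3 ≈ 15915.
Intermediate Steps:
a(f, R) = R - 5*f (a(f, R) = -5*f + R = R - 5*f)
j(p) = p**2 + p**3 + 7*p (j(p) = (p**2 + 7*p) + p**3 = p**2 + p**3 + 7*p)
Y = 34630/3 (Y = 1/3 + (119*((4 - 5*(-1))*(7 + (4 - 5*(-1)) + (4 - 5*(-1))**2)))/9 = 1/3 + (119*((4 + 5)*(7 + (4 + 5) + (4 + 5)**2)))/9 = 1/3 + (119*(9*(7 + 9 + 9**2)))/9 = 1/3 + (119*(9*(7 + 9 + 81)))/9 = 1/3 + (119*(9*97))/9 = 1/3 + (119*873)/9 = 1/3 + (1/9)*103887 = 1/3 + 11543 = 34630/3 ≈ 11543.)
Y + 4372 = 34630/3 + 4372 = 47746/3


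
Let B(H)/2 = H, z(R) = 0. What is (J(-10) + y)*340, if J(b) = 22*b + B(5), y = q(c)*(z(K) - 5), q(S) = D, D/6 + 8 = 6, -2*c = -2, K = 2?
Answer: -51000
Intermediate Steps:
c = 1 (c = -½*(-2) = 1)
D = -12 (D = -48 + 6*6 = -48 + 36 = -12)
B(H) = 2*H
q(S) = -12
y = 60 (y = -12*(0 - 5) = -12*(-5) = 60)
J(b) = 10 + 22*b (J(b) = 22*b + 2*5 = 22*b + 10 = 10 + 22*b)
(J(-10) + y)*340 = ((10 + 22*(-10)) + 60)*340 = ((10 - 220) + 60)*340 = (-210 + 60)*340 = -150*340 = -51000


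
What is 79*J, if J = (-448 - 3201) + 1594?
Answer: -162345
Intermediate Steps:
J = -2055 (J = -3649 + 1594 = -2055)
79*J = 79*(-2055) = -162345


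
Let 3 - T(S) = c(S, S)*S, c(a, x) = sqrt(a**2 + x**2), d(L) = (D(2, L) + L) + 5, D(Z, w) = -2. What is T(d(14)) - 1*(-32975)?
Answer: 32978 - 289*sqrt(2) ≈ 32569.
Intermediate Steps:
d(L) = 3 + L (d(L) = (-2 + L) + 5 = 3 + L)
T(S) = 3 - S*sqrt(2)*sqrt(S**2) (T(S) = 3 - sqrt(S**2 + S**2)*S = 3 - sqrt(2*S**2)*S = 3 - sqrt(2)*sqrt(S**2)*S = 3 - S*sqrt(2)*sqrt(S**2))
T(d(14)) - 1*(-32975) = (3 - (3 + 14)*sqrt(2)*sqrt((3 + 14)**2)) - 1*(-32975) = (3 - 1*17*sqrt(2)*sqrt(17**2)) + 32975 = (3 - 1*17*sqrt(2)*sqrt(289)) + 32975 = (3 - 1*17*sqrt(2)*17) + 32975 = (3 - 289*sqrt(2)) + 32975 = 32978 - 289*sqrt(2)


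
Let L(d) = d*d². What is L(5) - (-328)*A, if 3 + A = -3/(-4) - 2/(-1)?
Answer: 43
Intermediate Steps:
L(d) = d³
A = -¼ (A = -3 + (-3/(-4) - 2/(-1)) = -3 + (-3*(-¼) - 2*(-1)) = -3 + (¾ + 2) = -3 + 11/4 = -¼ ≈ -0.25000)
L(5) - (-328)*A = 5³ - (-328)*(-1)/4 = 125 - 41*2 = 125 - 82 = 43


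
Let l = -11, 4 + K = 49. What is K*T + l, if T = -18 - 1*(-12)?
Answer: -281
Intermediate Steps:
K = 45 (K = -4 + 49 = 45)
T = -6 (T = -18 + 12 = -6)
K*T + l = 45*(-6) - 11 = -270 - 11 = -281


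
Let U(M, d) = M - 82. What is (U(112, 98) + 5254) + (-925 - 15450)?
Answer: -11091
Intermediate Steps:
U(M, d) = -82 + M
(U(112, 98) + 5254) + (-925 - 15450) = ((-82 + 112) + 5254) + (-925 - 15450) = (30 + 5254) - 16375 = 5284 - 16375 = -11091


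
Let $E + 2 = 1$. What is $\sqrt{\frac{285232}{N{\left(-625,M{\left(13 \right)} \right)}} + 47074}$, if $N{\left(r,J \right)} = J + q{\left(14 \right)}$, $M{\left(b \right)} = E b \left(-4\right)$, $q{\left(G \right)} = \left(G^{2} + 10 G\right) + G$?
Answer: $\frac{7 \sqrt{39398010}}{201} \approx 218.59$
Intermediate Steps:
$E = -1$ ($E = -2 + 1 = -1$)
$q{\left(G \right)} = G^{2} + 11 G$
$M{\left(b \right)} = 4 b$ ($M{\left(b \right)} = - b \left(-4\right) = 4 b$)
$N{\left(r,J \right)} = 350 + J$ ($N{\left(r,J \right)} = J + 14 \left(11 + 14\right) = J + 14 \cdot 25 = J + 350 = 350 + J$)
$\sqrt{\frac{285232}{N{\left(-625,M{\left(13 \right)} \right)}} + 47074} = \sqrt{\frac{285232}{350 + 4 \cdot 13} + 47074} = \sqrt{\frac{285232}{350 + 52} + 47074} = \sqrt{\frac{285232}{402} + 47074} = \sqrt{285232 \cdot \frac{1}{402} + 47074} = \sqrt{\frac{142616}{201} + 47074} = \sqrt{\frac{9604490}{201}} = \frac{7 \sqrt{39398010}}{201}$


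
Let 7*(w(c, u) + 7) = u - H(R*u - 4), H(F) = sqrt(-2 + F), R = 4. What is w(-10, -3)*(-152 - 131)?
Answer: 14716/7 + 849*I*sqrt(2)/7 ≈ 2102.3 + 171.52*I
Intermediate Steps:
w(c, u) = -7 - sqrt(-6 + 4*u)/7 + u/7 (w(c, u) = -7 + (u - sqrt(-2 + (4*u - 4)))/7 = -7 + (u - sqrt(-2 + (-4 + 4*u)))/7 = -7 + (u - sqrt(-6 + 4*u))/7 = -7 + (-sqrt(-6 + 4*u)/7 + u/7) = -7 - sqrt(-6 + 4*u)/7 + u/7)
w(-10, -3)*(-152 - 131) = (-7 - sqrt(-6 + 4*(-3))/7 + (1/7)*(-3))*(-152 - 131) = (-7 - sqrt(-6 - 12)/7 - 3/7)*(-283) = (-7 - 3*I*sqrt(2)/7 - 3/7)*(-283) = (-52/7 - 3*I*sqrt(2)/7)*(-283) = 14716/7 + 849*I*sqrt(2)/7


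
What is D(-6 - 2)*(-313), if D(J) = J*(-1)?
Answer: -2504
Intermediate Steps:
D(J) = -J
D(-6 - 2)*(-313) = -(-6 - 2)*(-313) = -1*(-8)*(-313) = 8*(-313) = -2504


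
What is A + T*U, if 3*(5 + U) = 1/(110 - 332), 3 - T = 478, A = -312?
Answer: 1374433/666 ≈ 2063.7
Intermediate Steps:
T = -475 (T = 3 - 1*478 = 3 - 478 = -475)
U = -3331/666 (U = -5 + 1/(3*(110 - 332)) = -5 + (⅓)/(-222) = -5 + (⅓)*(-1/222) = -5 - 1/666 = -3331/666 ≈ -5.0015)
A + T*U = -312 - 475*(-3331/666) = -312 + 1582225/666 = 1374433/666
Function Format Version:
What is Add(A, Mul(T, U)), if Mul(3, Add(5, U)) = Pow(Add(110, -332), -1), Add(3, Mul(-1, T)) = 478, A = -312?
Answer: Rational(1374433, 666) ≈ 2063.7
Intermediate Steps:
T = -475 (T = Add(3, Mul(-1, 478)) = Add(3, -478) = -475)
U = Rational(-3331, 666) (U = Add(-5, Mul(Rational(1, 3), Pow(Add(110, -332), -1))) = Add(-5, Mul(Rational(1, 3), Pow(-222, -1))) = Add(-5, Mul(Rational(1, 3), Rational(-1, 222))) = Add(-5, Rational(-1, 666)) = Rational(-3331, 666) ≈ -5.0015)
Add(A, Mul(T, U)) = Add(-312, Mul(-475, Rational(-3331, 666))) = Add(-312, Rational(1582225, 666)) = Rational(1374433, 666)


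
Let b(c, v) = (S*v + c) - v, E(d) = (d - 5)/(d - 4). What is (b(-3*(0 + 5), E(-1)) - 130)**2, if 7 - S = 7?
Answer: 534361/25 ≈ 21374.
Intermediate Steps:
S = 0 (S = 7 - 1*7 = 7 - 7 = 0)
E(d) = (-5 + d)/(-4 + d)
b(c, v) = c - v (b(c, v) = (0*v + c) - v = (0 + c) - v = c - v)
(b(-3*(0 + 5), E(-1)) - 130)**2 = ((-3*(0 + 5) - (-5 - 1)/(-4 - 1)) - 130)**2 = ((-3*5 - (-6)/(-5)) - 130)**2 = ((-15 - (-1)*(-6)/5) - 130)**2 = ((-15 - 1*6/5) - 130)**2 = ((-15 - 6/5) - 130)**2 = (-81/5 - 130)**2 = (-731/5)**2 = 534361/25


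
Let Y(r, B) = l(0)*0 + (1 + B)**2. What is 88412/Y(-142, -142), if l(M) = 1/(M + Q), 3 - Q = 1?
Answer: 88412/19881 ≈ 4.4471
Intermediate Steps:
Q = 2 (Q = 3 - 1*1 = 3 - 1 = 2)
l(M) = 1/(2 + M) (l(M) = 1/(M + 2) = 1/(2 + M))
Y(r, B) = (1 + B)**2 (Y(r, B) = 0/(2 + 0) + (1 + B)**2 = 0/2 + (1 + B)**2 = (1/2)*0 + (1 + B)**2 = 0 + (1 + B)**2 = (1 + B)**2)
88412/Y(-142, -142) = 88412/((1 - 142)**2) = 88412/((-141)**2) = 88412/19881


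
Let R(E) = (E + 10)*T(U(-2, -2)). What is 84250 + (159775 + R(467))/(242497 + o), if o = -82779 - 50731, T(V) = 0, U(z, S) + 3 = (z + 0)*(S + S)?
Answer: 9182314525/108987 ≈ 84252.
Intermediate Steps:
U(z, S) = -3 + 2*S*z (U(z, S) = -3 + (z + 0)*(S + S) = -3 + z*(2*S) = -3 + 2*S*z)
o = -133510
R(E) = 0 (R(E) = (E + 10)*0 = (10 + E)*0 = 0)
84250 + (159775 + R(467))/(242497 + o) = 84250 + (159775 + 0)/(242497 - 133510) = 84250 + 159775/108987 = 9182314525/108987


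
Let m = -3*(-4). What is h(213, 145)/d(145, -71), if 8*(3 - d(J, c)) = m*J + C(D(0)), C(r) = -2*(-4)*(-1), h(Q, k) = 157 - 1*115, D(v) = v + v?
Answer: -12/61 ≈ -0.19672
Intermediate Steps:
D(v) = 2*v
h(Q, k) = 42 (h(Q, k) = 157 - 115 = 42)
C(r) = -8 (C(r) = 8*(-1) = -8)
m = 12
d(J, c) = 4 - 3*J/2 (d(J, c) = 3 - (12*J - 8)/8 = 3 - (-8 + 12*J)/8 = 3 + (1 - 3*J/2) = 4 - 3*J/2)
h(213, 145)/d(145, -71) = 42/(4 - 3/2*145) = 42/(4 - 435/2) = 42/(-427/2) = 42*(-2/427) = -12/61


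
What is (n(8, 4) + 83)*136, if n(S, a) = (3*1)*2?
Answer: 12104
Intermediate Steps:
n(S, a) = 6 (n(S, a) = 3*2 = 6)
(n(8, 4) + 83)*136 = (6 + 83)*136 = 89*136 = 12104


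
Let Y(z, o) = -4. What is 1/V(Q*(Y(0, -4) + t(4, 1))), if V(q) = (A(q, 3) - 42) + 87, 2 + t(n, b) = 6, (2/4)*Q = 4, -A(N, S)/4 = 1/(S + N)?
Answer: 3/131 ≈ 0.022901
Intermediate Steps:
A(N, S) = -4/(N + S) (A(N, S) = -4/(S + N) = -4/(N + S))
Q = 8 (Q = 2*4 = 8)
t(n, b) = 4 (t(n, b) = -2 + 6 = 4)
V(q) = 45 - 4/(3 + q) (V(q) = (-4/(q + 3) - 42) + 87 = (-4/(3 + q) - 42) + 87 = (-42 - 4/(3 + q)) + 87 = 45 - 4/(3 + q))
1/V(Q*(Y(0, -4) + t(4, 1))) = 1/((131 + 45*(8*(-4 + 4)))/(3 + 8*(-4 + 4))) = 1/((131 + 45*(8*0))/(3 + 8*0)) = 1/((131 + 45*0)/(3 + 0)) = 1/((131 + 0)/3) = 1/((⅓)*131) = 1/(131/3) = 3/131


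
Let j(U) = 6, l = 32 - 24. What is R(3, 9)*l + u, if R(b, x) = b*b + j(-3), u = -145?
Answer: -25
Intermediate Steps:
l = 8
R(b, x) = 6 + b**2 (R(b, x) = b*b + 6 = b**2 + 6 = 6 + b**2)
R(3, 9)*l + u = (6 + 3**2)*8 - 145 = (6 + 9)*8 - 145 = 15*8 - 145 = 120 - 145 = -25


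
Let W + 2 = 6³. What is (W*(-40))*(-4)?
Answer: 34240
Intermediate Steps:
W = 214 (W = -2 + 6³ = -2 + 216 = 214)
(W*(-40))*(-4) = (214*(-40))*(-4) = -8560*(-4) = 34240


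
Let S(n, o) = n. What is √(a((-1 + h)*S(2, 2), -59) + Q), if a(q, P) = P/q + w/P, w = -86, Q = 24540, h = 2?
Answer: 3*√37922722/118 ≈ 156.56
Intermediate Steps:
a(q, P) = -86/P + P/q (a(q, P) = P/q - 86/P = -86/P + P/q)
√(a((-1 + h)*S(2, 2), -59) + Q) = √((-86/(-59) - 59*1/(2*(-1 + 2))) + 24540) = √((-86*(-1/59) - 59/(1*2)) + 24540) = √((86/59 - 59/2) + 24540) = √(-3309/118 + 24540) = √(2892411/118) = 3*√37922722/118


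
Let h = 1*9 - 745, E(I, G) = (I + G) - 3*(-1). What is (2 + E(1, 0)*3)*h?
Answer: -10304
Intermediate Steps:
E(I, G) = 3 + G + I (E(I, G) = (G + I) + 3 = 3 + G + I)
h = -736 (h = 9 - 745 = -736)
(2 + E(1, 0)*3)*h = (2 + (3 + 0 + 1)*3)*(-736) = (2 + 4*3)*(-736) = (2 + 12)*(-736) = 14*(-736) = -10304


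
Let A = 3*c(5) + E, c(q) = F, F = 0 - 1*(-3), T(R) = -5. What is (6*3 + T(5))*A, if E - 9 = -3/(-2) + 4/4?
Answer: 533/2 ≈ 266.50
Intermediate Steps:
E = 23/2 (E = 9 + (-3/(-2) + 4/4) = 9 + (-3*(-½) + 4*(¼)) = 9 + (3/2 + 1) = 9 + 5/2 = 23/2 ≈ 11.500)
F = 3 (F = 0 + 3 = 3)
c(q) = 3
A = 41/2 (A = 3*3 + 23/2 = 9 + 23/2 = 41/2 ≈ 20.500)
(6*3 + T(5))*A = (6*3 - 5)*(41/2) = (18 - 5)*(41/2) = 13*(41/2) = 533/2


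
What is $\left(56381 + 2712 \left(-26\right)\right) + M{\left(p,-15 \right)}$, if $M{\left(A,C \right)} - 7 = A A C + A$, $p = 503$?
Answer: $-3808756$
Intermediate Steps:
$M{\left(A,C \right)} = 7 + A + C A^{2}$ ($M{\left(A,C \right)} = 7 + \left(A A C + A\right) = 7 + \left(A^{2} C + A\right) = 7 + \left(C A^{2} + A\right) = 7 + \left(A + C A^{2}\right) = 7 + A + C A^{2}$)
$\left(56381 + 2712 \left(-26\right)\right) + M{\left(p,-15 \right)} = \left(56381 + 2712 \left(-26\right)\right) + \left(7 + 503 - 15 \cdot 503^{2}\right) = \left(56381 - 70512\right) + \left(7 + 503 - 3795135\right) = -14131 + \left(7 + 503 - 3795135\right) = -14131 - 3794625 = -3808756$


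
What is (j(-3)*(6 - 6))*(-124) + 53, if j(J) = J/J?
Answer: 53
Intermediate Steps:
j(J) = 1
(j(-3)*(6 - 6))*(-124) + 53 = (1*(6 - 6))*(-124) + 53 = (1*0)*(-124) + 53 = 0*(-124) + 53 = 0 + 53 = 53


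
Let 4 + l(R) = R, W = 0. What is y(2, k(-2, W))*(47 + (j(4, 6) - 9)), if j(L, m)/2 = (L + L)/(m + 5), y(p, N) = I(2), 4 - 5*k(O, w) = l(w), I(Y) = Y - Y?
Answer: 0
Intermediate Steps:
I(Y) = 0
l(R) = -4 + R
k(O, w) = 8/5 - w/5 (k(O, w) = ⅘ - (-4 + w)/5 = ⅘ + (⅘ - w/5) = 8/5 - w/5)
y(p, N) = 0
j(L, m) = 4*L/(5 + m) (j(L, m) = 2*((L + L)/(m + 5)) = 2*((2*L)/(5 + m)) = 2*(2*L/(5 + m)) = 4*L/(5 + m))
y(2, k(-2, W))*(47 + (j(4, 6) - 9)) = 0*(47 + (4*4/(5 + 6) - 9)) = 0*(47 + (4*4/11 - 9)) = 0*(47 + (4*4*(1/11) - 9)) = 0*(47 + (16/11 - 9)) = 0*(47 - 83/11) = 0*(434/11) = 0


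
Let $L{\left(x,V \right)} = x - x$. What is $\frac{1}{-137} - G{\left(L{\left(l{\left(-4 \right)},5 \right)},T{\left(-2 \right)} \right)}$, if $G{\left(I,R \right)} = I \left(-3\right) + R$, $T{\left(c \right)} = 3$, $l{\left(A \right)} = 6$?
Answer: $- \frac{412}{137} \approx -3.0073$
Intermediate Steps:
$L{\left(x,V \right)} = 0$
$G{\left(I,R \right)} = R - 3 I$ ($G{\left(I,R \right)} = - 3 I + R = R - 3 I$)
$\frac{1}{-137} - G{\left(L{\left(l{\left(-4 \right)},5 \right)},T{\left(-2 \right)} \right)} = \frac{1}{-137} - \left(3 - 0\right) = - \frac{1}{137} - \left(3 + 0\right) = - \frac{1}{137} - 3 = - \frac{412}{137}$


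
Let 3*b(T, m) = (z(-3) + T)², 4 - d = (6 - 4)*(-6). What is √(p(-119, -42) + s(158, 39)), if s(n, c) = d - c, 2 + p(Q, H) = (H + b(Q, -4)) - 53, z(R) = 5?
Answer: 18*√13 ≈ 64.900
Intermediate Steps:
d = 16 (d = 4 - (6 - 4)*(-6) = 4 - 2*(-6) = 4 - 1*(-12) = 4 + 12 = 16)
b(T, m) = (5 + T)²/3
p(Q, H) = -55 + H + (5 + Q)²/3 (p(Q, H) = -2 + ((H + (5 + Q)²/3) - 53) = -2 + (-53 + H + (5 + Q)²/3) = -55 + H + (5 + Q)²/3)
s(n, c) = 16 - c
√(p(-119, -42) + s(158, 39)) = √((-55 - 42 + (5 - 119)²/3) + (16 - 1*39)) = √((-55 - 42 + (⅓)*(-114)²) + (16 - 39)) = √((-55 - 42 + (⅓)*12996) - 23) = √((-55 - 42 + 4332) - 23) = √(4235 - 23) = √4212 = 18*√13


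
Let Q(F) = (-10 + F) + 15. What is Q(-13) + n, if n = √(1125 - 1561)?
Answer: -8 + 2*I*√109 ≈ -8.0 + 20.881*I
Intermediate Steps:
n = 2*I*√109 (n = √(-436) = 2*I*√109 ≈ 20.881*I)
Q(F) = 5 + F
Q(-13) + n = (5 - 13) + 2*I*√109 = -8 + 2*I*√109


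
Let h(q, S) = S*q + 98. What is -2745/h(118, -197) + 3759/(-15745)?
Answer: -4865923/40496140 ≈ -0.12016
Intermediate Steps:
h(q, S) = 98 + S*q
-2745/h(118, -197) + 3759/(-15745) = -2745/(98 - 197*118) + 3759/(-15745) = -2745/(98 - 23246) + 3759*(-1/15745) = -2745/(-23148) - 3759/15745 = -2745*(-1/23148) - 3759/15745 = 305/2572 - 3759/15745 = -4865923/40496140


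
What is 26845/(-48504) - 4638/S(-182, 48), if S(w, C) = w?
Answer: 110037881/4413864 ≈ 24.930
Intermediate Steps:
26845/(-48504) - 4638/S(-182, 48) = 26845/(-48504) - 4638/(-182) = 26845*(-1/48504) - 4638*(-1/182) = -26845/48504 + 2319/91 = 110037881/4413864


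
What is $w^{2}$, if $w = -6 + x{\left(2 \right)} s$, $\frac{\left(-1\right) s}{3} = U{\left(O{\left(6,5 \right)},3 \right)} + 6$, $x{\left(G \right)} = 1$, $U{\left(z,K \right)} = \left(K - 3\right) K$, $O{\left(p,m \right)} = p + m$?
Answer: $576$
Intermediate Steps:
$O{\left(p,m \right)} = m + p$
$U{\left(z,K \right)} = K \left(-3 + K\right)$ ($U{\left(z,K \right)} = \left(-3 + K\right) K = K \left(-3 + K\right)$)
$s = -18$ ($s = - 3 \left(3 \left(-3 + 3\right) + 6\right) = - 3 \left(3 \cdot 0 + 6\right) = - 3 \left(0 + 6\right) = \left(-3\right) 6 = -18$)
$w = -24$ ($w = -6 + 1 \left(-18\right) = -6 - 18 = -24$)
$w^{2} = \left(-24\right)^{2} = 576$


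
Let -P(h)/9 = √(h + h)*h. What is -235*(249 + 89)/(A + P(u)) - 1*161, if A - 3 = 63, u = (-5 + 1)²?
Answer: -8407348/54933 + 1270880*√2/18311 ≈ -54.893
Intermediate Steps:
u = 16 (u = (-4)² = 16)
P(h) = -9*√2*h^(3/2) (P(h) = -9*√(h + h)*h = -9*√(2*h)*h = -9*√2*√h*h = -9*√2*h^(3/2))
A = 66 (A = 3 + 63 = 66)
-235*(249 + 89)/(A + P(u)) - 1*161 = -235*(249 + 89)/(66 - 9*√2*16^(3/2)) - 1*161 = -235*338/(66 - 9*√2*64) - 161 = -235*338/(66 - 576*√2) - 161 = -235/(33/169 - 288*√2/169) - 161 = -161 - 235/(33/169 - 288*√2/169)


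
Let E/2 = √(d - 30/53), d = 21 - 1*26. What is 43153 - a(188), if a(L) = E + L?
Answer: 42965 - 2*I*√15635/53 ≈ 42965.0 - 4.7185*I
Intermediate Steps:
d = -5 (d = 21 - 26 = -5)
E = 2*I*√15635/53 (E = 2*√(-5 - 30/53) = 2*√(-295/53) = 2*(I*√15635/53) = 2*I*√15635/53 ≈ 4.7185*I)
a(L) = L + 2*I*√15635/53 (a(L) = 2*I*√15635/53 + L = L + 2*I*√15635/53)
43153 - a(188) = 43153 - (188 + 2*I*√15635/53) = 43153 + (-188 - 2*I*√15635/53) = 42965 - 2*I*√15635/53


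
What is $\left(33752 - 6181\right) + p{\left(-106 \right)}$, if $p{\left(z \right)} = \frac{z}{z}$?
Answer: $27572$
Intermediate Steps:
$p{\left(z \right)} = 1$
$\left(33752 - 6181\right) + p{\left(-106 \right)} = \left(33752 - 6181\right) + 1 = 27571 + 1 = 27572$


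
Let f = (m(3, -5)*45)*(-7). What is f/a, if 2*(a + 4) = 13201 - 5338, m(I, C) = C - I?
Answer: 1008/1571 ≈ 0.64163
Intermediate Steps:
f = 2520 (f = ((-5 - 1*3)*45)*(-7) = ((-5 - 3)*45)*(-7) = -8*45*(-7) = -360*(-7) = 2520)
a = 7855/2 (a = -4 + (13201 - 5338)/2 = -4 + (½)*7863 = -4 + 7863/2 = 7855/2 ≈ 3927.5)
f/a = 2520/(7855/2) = 2520*(2/7855) = 1008/1571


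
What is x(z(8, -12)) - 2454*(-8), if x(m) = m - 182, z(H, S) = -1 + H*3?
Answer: 19473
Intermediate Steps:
z(H, S) = -1 + 3*H
x(m) = -182 + m
x(z(8, -12)) - 2454*(-8) = (-182 + (-1 + 3*8)) - 2454*(-8) = (-182 + (-1 + 24)) - 1*(-19632) = (-182 + 23) + 19632 = -159 + 19632 = 19473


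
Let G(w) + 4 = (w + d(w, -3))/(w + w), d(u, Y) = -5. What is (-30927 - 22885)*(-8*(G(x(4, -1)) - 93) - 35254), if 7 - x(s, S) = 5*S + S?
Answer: 24121013752/13 ≈ 1.8555e+9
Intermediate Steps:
x(s, S) = 7 - 6*S (x(s, S) = 7 - (5*S + S) = 7 - 6*S)
G(w) = -4 + (-5 + w)/(2*w) (G(w) = -4 + (w - 5)/(w + w) = -4 + (-5 + w)/((2*w)) = -4 + (-5 + w)*(1/(2*w)) = -4 + (-5 + w)/(2*w))
(-30927 - 22885)*(-8*(G(x(4, -1)) - 93) - 35254) = (-30927 - 22885)*(-8*((-5 - 7*(7 - 6*(-1)))/(2*(7 - 6*(-1))) - 93) - 35254) = -53812*(-8*((-5 - 7*(7 + 6))/(2*(7 + 6)) - 93) - 35254) = -53812*(-8*((½)*(-5 - 7*13)/13 - 93) - 35254) = -53812*(-8*((½)*(1/13)*(-5 - 91) - 93) - 35254) = -53812*(-8*((½)*(1/13)*(-96) - 93) - 35254) = -53812*(-8*(-48/13 - 93) - 35254) = -53812*(-8*(-1257/13) - 35254) = -53812*(10056/13 - 35254) = -53812*(-448246/13) = 24121013752/13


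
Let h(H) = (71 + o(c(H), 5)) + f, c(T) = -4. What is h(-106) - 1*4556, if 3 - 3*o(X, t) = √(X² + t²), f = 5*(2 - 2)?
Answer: -4484 - √41/3 ≈ -4486.1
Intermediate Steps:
f = 0 (f = 5*0 = 0)
o(X, t) = 1 - √(X² + t²)/3
h(H) = 72 - √41/3 (h(H) = (71 + (1 - √((-4)² + 5²)/3)) + 0 = (71 + (1 - √(16 + 25)/3)) + 0 = (71 + (1 - √41/3)) + 0 = (72 - √41/3) + 0 = 72 - √41/3)
h(-106) - 1*4556 = (72 - √41/3) - 1*4556 = (72 - √41/3) - 4556 = -4484 - √41/3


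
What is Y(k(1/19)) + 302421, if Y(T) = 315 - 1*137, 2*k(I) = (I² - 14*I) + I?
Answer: 302599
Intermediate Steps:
k(I) = I²/2 - 13*I/2 (k(I) = ((I² - 14*I) + I)/2 = (I² - 13*I)/2 = I²/2 - 13*I/2)
Y(T) = 178 (Y(T) = 315 - 137 = 178)
Y(k(1/19)) + 302421 = 178 + 302421 = 302599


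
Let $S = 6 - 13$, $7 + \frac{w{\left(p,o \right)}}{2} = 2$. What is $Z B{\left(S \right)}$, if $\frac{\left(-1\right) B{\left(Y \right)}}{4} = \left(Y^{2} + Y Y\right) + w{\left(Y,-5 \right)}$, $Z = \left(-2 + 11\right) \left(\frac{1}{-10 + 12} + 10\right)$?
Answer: $-33264$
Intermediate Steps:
$w{\left(p,o \right)} = -10$ ($w{\left(p,o \right)} = -14 + 2 \cdot 2 = -14 + 4 = -10$)
$S = -7$
$Z = \frac{189}{2}$ ($Z = 9 \left(\frac{1}{2} + 10\right) = 9 \cdot \frac{21}{2} = \frac{189}{2} \approx 94.5$)
$B{\left(Y \right)} = 40 - 8 Y^{2}$ ($B{\left(Y \right)} = - 4 \left(\left(Y^{2} + Y Y\right) - 10\right) = - 4 \left(\left(Y^{2} + Y^{2}\right) - 10\right) = - 4 \left(2 Y^{2} - 10\right) = - 4 \left(-10 + 2 Y^{2}\right) = 40 - 8 Y^{2}$)
$Z B{\left(S \right)} = \frac{189 \left(40 - 8 \left(-7\right)^{2}\right)}{2} = \frac{189 \left(40 - 392\right)}{2} = \frac{189}{2} \left(-352\right) = -33264$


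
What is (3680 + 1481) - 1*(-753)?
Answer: 5914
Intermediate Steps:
(3680 + 1481) - 1*(-753) = 5161 + 753 = 5914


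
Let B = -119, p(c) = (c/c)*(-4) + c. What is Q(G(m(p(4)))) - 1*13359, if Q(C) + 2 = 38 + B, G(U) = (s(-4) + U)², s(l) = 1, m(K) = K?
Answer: -13442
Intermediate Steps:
p(c) = -4 + c (p(c) = 1*(-4) + c = -4 + c)
G(U) = (1 + U)²
Q(C) = -83 (Q(C) = -2 + (38 - 119) = -2 - 81 = -83)
Q(G(m(p(4)))) - 1*13359 = -83 - 1*13359 = -83 - 13359 = -13442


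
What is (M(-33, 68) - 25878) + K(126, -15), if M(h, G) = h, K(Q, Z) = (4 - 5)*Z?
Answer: -25896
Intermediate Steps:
K(Q, Z) = -Z
(M(-33, 68) - 25878) + K(126, -15) = (-33 - 25878) - 1*(-15) = -25911 + 15 = -25896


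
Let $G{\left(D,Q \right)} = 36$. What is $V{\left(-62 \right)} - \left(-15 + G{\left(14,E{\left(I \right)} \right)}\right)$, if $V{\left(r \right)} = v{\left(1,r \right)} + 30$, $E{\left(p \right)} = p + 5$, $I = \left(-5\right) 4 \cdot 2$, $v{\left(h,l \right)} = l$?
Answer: $-53$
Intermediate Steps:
$I = -40$ ($I = \left(-20\right) 2 = -40$)
$E{\left(p \right)} = 5 + p$
$V{\left(r \right)} = 30 + r$ ($V{\left(r \right)} = r + 30 = 30 + r$)
$V{\left(-62 \right)} - \left(-15 + G{\left(14,E{\left(I \right)} \right)}\right) = \left(30 - 62\right) - \left(-15 + 36\right) = -32 - 21 = -53$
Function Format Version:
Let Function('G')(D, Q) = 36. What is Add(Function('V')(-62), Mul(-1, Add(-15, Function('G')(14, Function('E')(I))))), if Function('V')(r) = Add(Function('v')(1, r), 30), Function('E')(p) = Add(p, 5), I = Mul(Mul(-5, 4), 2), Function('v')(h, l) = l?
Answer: -53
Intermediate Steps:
I = -40 (I = Mul(-20, 2) = -40)
Function('E')(p) = Add(5, p)
Function('V')(r) = Add(30, r) (Function('V')(r) = Add(r, 30) = Add(30, r))
Add(Function('V')(-62), Mul(-1, Add(-15, Function('G')(14, Function('E')(I))))) = Add(Add(30, -62), Mul(-1, Add(-15, 36))) = Add(-32, Mul(-1, 21)) = Add(-32, -21) = -53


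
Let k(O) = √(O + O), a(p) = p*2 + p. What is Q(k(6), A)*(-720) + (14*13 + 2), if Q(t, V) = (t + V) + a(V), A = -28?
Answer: 80824 - 1440*√3 ≈ 78330.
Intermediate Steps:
a(p) = 3*p (a(p) = 2*p + p = 3*p)
k(O) = √2*√O (k(O) = √(2*O) = √2*√O)
Q(t, V) = t + 4*V (Q(t, V) = (t + V) + 3*V = (V + t) + 3*V = t + 4*V)
Q(k(6), A)*(-720) + (14*13 + 2) = (√2*√6 + 4*(-28))*(-720) + (14*13 + 2) = (2*√3 - 112)*(-720) + (182 + 2) = (-112 + 2*√3)*(-720) + 184 = (80640 - 1440*√3) + 184 = 80824 - 1440*√3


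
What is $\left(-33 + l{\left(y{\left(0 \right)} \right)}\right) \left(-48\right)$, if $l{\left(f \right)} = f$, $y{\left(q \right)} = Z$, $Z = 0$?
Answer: $1584$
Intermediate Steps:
$y{\left(q \right)} = 0$
$\left(-33 + l{\left(y{\left(0 \right)} \right)}\right) \left(-48\right) = \left(-33 + 0\right) \left(-48\right) = \left(-33\right) \left(-48\right) = 1584$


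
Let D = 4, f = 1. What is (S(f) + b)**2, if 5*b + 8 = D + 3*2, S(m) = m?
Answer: 49/25 ≈ 1.9600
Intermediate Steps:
b = 2/5 (b = -8/5 + (4 + 3*2)/5 = -8/5 + (4 + 6)/5 = -8/5 + (1/5)*10 = -8/5 + 2 = 2/5 ≈ 0.40000)
(S(f) + b)**2 = (1 + 2/5)**2 = (7/5)**2 = 49/25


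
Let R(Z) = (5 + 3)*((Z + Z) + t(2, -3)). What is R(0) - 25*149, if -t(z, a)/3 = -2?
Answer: -3677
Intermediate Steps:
t(z, a) = 6 (t(z, a) = -3*(-2) = 6)
R(Z) = 48 + 16*Z (R(Z) = (5 + 3)*((Z + Z) + 6) = 8*(2*Z + 6) = 8*(6 + 2*Z) = 48 + 16*Z)
R(0) - 25*149 = (48 + 16*0) - 25*149 = (48 + 0) - 3725 = 48 - 3725 = -3677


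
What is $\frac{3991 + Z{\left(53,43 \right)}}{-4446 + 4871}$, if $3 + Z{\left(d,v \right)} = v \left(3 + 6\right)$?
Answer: $\frac{175}{17} \approx 10.294$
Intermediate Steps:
$Z{\left(d,v \right)} = -3 + 9 v$ ($Z{\left(d,v \right)} = -3 + v \left(3 + 6\right) = -3 + v 9 = -3 + 9 v$)
$\frac{3991 + Z{\left(53,43 \right)}}{-4446 + 4871} = \frac{3991 + \left(-3 + 9 \cdot 43\right)}{-4446 + 4871} = \frac{3991 + \left(-3 + 387\right)}{425} = \left(3991 + 384\right) \frac{1}{425} = 4375 \cdot \frac{1}{425} = \frac{175}{17}$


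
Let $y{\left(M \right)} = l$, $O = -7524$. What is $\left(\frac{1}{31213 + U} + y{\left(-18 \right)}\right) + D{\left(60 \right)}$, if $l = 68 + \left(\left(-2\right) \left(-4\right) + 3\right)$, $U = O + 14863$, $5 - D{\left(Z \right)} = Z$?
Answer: $\frac{925249}{38552} \approx 24.0$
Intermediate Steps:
$D{\left(Z \right)} = 5 - Z$
$U = 7339$ ($U = -7524 + 14863 = 7339$)
$l = 79$ ($l = 68 + \left(8 + 3\right) = 68 + 11 = 79$)
$y{\left(M \right)} = 79$
$\left(\frac{1}{31213 + U} + y{\left(-18 \right)}\right) + D{\left(60 \right)} = \left(\frac{1}{31213 + 7339} + 79\right) + \left(5 - 60\right) = \left(\frac{1}{38552} + 79\right) + \left(5 - 60\right) = \left(\frac{1}{38552} + 79\right) - 55 = \frac{3045609}{38552} - 55 = \frac{925249}{38552}$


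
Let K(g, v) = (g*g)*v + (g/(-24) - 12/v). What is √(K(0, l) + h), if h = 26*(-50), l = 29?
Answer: 4*I*√68353/29 ≈ 36.061*I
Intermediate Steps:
K(g, v) = -12/v - g/24 + v*g² (K(g, v) = g²*v + (g*(-1/24) - 12/v) = v*g² + (-g/24 - 12/v) = v*g² + (-12/v - g/24) = -12/v - g/24 + v*g²)
h = -1300
√(K(0, l) + h) = √((-12/29 - 1/24*0 + 29*0²) - 1300) = √((-12*1/29 + 0 + 29*0) - 1300) = √((-12/29 + 0 + 0) - 1300) = √(-12/29 - 1300) = √(-37712/29) = 4*I*√68353/29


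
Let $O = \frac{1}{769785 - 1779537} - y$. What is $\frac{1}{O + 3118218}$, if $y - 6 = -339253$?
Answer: $\frac{1009752}{3491182198679} \approx 2.8923 \cdot 10^{-7}$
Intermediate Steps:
$y = -339247$ ($y = 6 - 339253 = -339247$)
$O = \frac{342555336743}{1009752}$ ($O = \frac{1}{769785 - 1779537} - -339247 = \frac{1}{-1009752} + 339247 = - \frac{1}{1009752} + 339247 = \frac{342555336743}{1009752} \approx 3.3925 \cdot 10^{5}$)
$\frac{1}{O + 3118218} = \frac{1}{\frac{342555336743}{1009752} + 3118218} = \frac{1}{\frac{3491182198679}{1009752}} = \frac{1009752}{3491182198679}$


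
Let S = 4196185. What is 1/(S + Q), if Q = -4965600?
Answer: -1/769415 ≈ -1.2997e-6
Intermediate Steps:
1/(S + Q) = 1/(4196185 - 4965600) = 1/(-769415) = -1/769415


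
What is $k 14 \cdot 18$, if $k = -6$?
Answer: $-1512$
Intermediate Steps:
$k 14 \cdot 18 = \left(-6\right) 14 \cdot 18 = \left(-84\right) 18 = -1512$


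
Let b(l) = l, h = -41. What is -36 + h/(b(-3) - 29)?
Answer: -1111/32 ≈ -34.719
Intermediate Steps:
-36 + h/(b(-3) - 29) = -36 - 41/(-3 - 29) = -36 - 41/(-32) = -36 - 41*(-1/32) = -36 + 41/32 = -1111/32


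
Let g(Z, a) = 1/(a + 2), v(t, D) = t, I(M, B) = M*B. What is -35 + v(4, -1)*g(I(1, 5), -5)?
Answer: -109/3 ≈ -36.333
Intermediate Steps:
I(M, B) = B*M
g(Z, a) = 1/(2 + a)
-35 + v(4, -1)*g(I(1, 5), -5) = -35 + 4/(2 - 5) = -35 + 4/(-3) = -35 + 4*(-⅓) = -35 - 4/3 = -109/3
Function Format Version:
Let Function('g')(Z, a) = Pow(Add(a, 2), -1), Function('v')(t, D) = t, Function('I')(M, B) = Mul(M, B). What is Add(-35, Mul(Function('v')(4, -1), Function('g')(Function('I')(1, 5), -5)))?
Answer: Rational(-109, 3) ≈ -36.333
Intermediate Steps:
Function('I')(M, B) = Mul(B, M)
Function('g')(Z, a) = Pow(Add(2, a), -1)
Add(-35, Mul(Function('v')(4, -1), Function('g')(Function('I')(1, 5), -5))) = Add(-35, Mul(4, Pow(Add(2, -5), -1))) = Add(-35, Mul(4, Pow(-3, -1))) = Add(-35, Mul(4, Rational(-1, 3))) = Add(-35, Rational(-4, 3)) = Rational(-109, 3)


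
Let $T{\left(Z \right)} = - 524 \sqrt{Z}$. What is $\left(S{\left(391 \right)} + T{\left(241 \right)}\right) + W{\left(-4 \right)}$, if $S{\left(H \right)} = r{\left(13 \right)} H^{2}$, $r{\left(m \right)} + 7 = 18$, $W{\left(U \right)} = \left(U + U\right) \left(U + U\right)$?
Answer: $1681755 - 524 \sqrt{241} \approx 1.6736 \cdot 10^{6}$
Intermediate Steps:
$W{\left(U \right)} = 4 U^{2}$ ($W{\left(U \right)} = 2 U 2 U = 4 U^{2}$)
$r{\left(m \right)} = 11$ ($r{\left(m \right)} = -7 + 18 = 11$)
$S{\left(H \right)} = 11 H^{2}$
$\left(S{\left(391 \right)} + T{\left(241 \right)}\right) + W{\left(-4 \right)} = \left(11 \cdot 391^{2} - 524 \sqrt{241}\right) + 4 \left(-4\right)^{2} = \left(11 \cdot 152881 - 524 \sqrt{241}\right) + 4 \cdot 16 = \left(1681691 - 524 \sqrt{241}\right) + 64 = 1681755 - 524 \sqrt{241}$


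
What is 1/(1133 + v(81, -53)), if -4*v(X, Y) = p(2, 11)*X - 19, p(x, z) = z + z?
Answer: 4/2769 ≈ 0.0014446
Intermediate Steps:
p(x, z) = 2*z
v(X, Y) = 19/4 - 11*X/2 (v(X, Y) = -((2*11)*X - 19)/4 = -(22*X - 19)/4 = -(-19 + 22*X)/4 = 19/4 - 11*X/2)
1/(1133 + v(81, -53)) = 1/(1133 + (19/4 - 11/2*81)) = 1/(1133 + (19/4 - 891/2)) = 1/(1133 - 1763/4) = 1/(2769/4) = 4/2769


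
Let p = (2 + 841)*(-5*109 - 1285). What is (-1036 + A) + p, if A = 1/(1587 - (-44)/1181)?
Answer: -2893391747085/1874291 ≈ -1.5437e+6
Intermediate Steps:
A = 1181/1874291 (A = 1/(1587 - (-44)/1181) = 1/(1587 - 1*(-44/1181)) = 1/(1587 + 44/1181) = 1/(1874291/1181) = 1181/1874291 ≈ 0.00063010)
p = -1542690 (p = 843*(-545 - 1285) = 843*(-1830) = -1542690)
(-1036 + A) + p = (-1036 + 1181/1874291) - 1542690 = -1941764295/1874291 - 1542690 = -2893391747085/1874291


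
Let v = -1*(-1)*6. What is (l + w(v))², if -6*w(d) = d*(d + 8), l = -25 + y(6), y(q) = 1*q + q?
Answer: 729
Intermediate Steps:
y(q) = 2*q (y(q) = q + q = 2*q)
v = 6 (v = 1*6 = 6)
l = -13 (l = -25 + 2*6 = -25 + 12 = -13)
w(d) = -d*(8 + d)/6 (w(d) = -d*(d + 8)/6 = -d*(8 + d)/6)
(l + w(v))² = (-13 - ⅙*6*(8 + 6))² = (-13 - ⅙*6*14)² = (-13 - 14)² = (-27)² = 729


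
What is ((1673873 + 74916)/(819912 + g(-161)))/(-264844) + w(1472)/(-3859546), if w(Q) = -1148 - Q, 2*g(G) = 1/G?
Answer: 45255510400521243/67466702068723602578 ≈ 0.00067078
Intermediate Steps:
g(G) = 1/(2*G)
((1673873 + 74916)/(819912 + g(-161)))/(-264844) + w(1472)/(-3859546) = ((1673873 + 74916)/(819912 + (1/2)/(-161)))/(-264844) + (-1148 - 1*1472)/(-3859546) = (1748789/(819912 + (1/2)*(-1/161)))*(-1/264844) + (-1148 - 1472)*(-1/3859546) = (1748789/(819912 - 1/322))*(-1/264844) - 2620*(-1/3859546) = (1748789/(264011663/322))*(-1/264844) + 1310/1929773 = (1748789*(322/264011663))*(-1/264844) + 1310/1929773 = (563110058/264011663)*(-1/264844) + 1310/1929773 = -281555029/34960952437786 + 1310/1929773 = 45255510400521243/67466702068723602578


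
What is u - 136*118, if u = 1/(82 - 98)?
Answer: -256769/16 ≈ -16048.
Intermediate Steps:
u = -1/16 (u = 1/(-16) = -1/16 ≈ -0.062500)
u - 136*118 = -1/16 - 136*118 = -1/16 - 16048 = -256769/16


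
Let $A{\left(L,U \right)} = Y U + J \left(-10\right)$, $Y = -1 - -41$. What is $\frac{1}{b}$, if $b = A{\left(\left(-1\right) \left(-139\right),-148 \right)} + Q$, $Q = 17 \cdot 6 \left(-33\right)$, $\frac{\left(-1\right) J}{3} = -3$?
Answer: $- \frac{1}{9376} \approx -0.00010666$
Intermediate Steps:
$J = 9$ ($J = \left(-3\right) \left(-3\right) = 9$)
$Y = 40$ ($Y = -1 + 41 = 40$)
$A{\left(L,U \right)} = -90 + 40 U$ ($A{\left(L,U \right)} = 40 U + 9 \left(-10\right) = 40 U - 90 = -90 + 40 U$)
$Q = -3366$ ($Q = 102 \left(-33\right) = -3366$)
$b = -9376$ ($b = \left(-90 + 40 \left(-148\right)\right) - 3366 = \left(-90 - 5920\right) - 3366 = -6010 - 3366 = -9376$)
$\frac{1}{b} = \frac{1}{-9376} = - \frac{1}{9376}$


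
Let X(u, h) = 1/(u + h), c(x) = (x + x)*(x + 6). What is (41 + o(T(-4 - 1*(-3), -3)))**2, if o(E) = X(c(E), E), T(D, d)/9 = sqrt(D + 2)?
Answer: 130873600/77841 ≈ 1681.3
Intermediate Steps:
T(D, d) = 9*sqrt(2 + D) (T(D, d) = 9*sqrt(D + 2) = 9*sqrt(2 + D))
c(x) = 2*x*(6 + x) (c(x) = (2*x)*(6 + x) = 2*x*(6 + x))
X(u, h) = 1/(h + u)
o(E) = 1/(E + 2*E*(6 + E))
(41 + o(T(-4 - 1*(-3), -3)))**2 = (41 + 1/(((9*sqrt(2 + (-4 - 1*(-3)))))*(13 + 2*(9*sqrt(2 + (-4 - 1*(-3)))))))**2 = (41 + 1/(((9*sqrt(2 + (-4 + 3))))*(13 + 2*(9*sqrt(2 + (-4 + 3))))))**2 = (41 + 1/(((9*sqrt(2 - 1)))*(13 + 2*(9*sqrt(2 - 1)))))**2 = (41 + 1/(((9*sqrt(1)))*(13 + 2*(9*sqrt(1)))))**2 = (41 + 1/(((9*1))*(13 + 2*(9*1))))**2 = (41 + 1/(9*(13 + 2*9)))**2 = (41 + 1/(9*(13 + 18)))**2 = (41 + (1/9)/31)**2 = (41 + (1/9)*(1/31))**2 = (41 + 1/279)**2 = (11440/279)**2 = 130873600/77841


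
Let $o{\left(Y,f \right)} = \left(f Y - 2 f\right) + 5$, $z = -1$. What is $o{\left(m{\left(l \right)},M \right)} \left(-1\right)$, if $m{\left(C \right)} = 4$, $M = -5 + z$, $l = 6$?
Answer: $7$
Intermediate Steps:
$M = -6$ ($M = -5 - 1 = -6$)
$o{\left(Y,f \right)} = 5 - 2 f + Y f$ ($o{\left(Y,f \right)} = \left(Y f - 2 f\right) + 5 = \left(- 2 f + Y f\right) + 5 = 5 - 2 f + Y f$)
$o{\left(m{\left(l \right)},M \right)} \left(-1\right) = \left(5 - -12 + 4 \left(-6\right)\right) \left(-1\right) = \left(5 + 12 - 24\right) \left(-1\right) = \left(-7\right) \left(-1\right) = 7$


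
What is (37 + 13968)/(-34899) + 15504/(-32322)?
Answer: -165623951/188000913 ≈ -0.88097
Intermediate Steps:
(37 + 13968)/(-34899) + 15504/(-32322) = 14005*(-1/34899) + 15504*(-1/32322) = -14005/34899 - 2584/5387 = -165623951/188000913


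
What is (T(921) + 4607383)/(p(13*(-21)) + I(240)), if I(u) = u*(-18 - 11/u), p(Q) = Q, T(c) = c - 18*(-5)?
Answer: -2304197/2302 ≈ -1001.0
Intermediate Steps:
T(c) = 90 + c (T(c) = c + 90 = 90 + c)
(T(921) + 4607383)/(p(13*(-21)) + I(240)) = ((90 + 921) + 4607383)/(13*(-21) + (-11 - 18*240)) = (1011 + 4607383)/(-273 + (-11 - 4320)) = 4608394/(-273 - 4331) = 4608394/(-4604) = 4608394*(-1/4604) = -2304197/2302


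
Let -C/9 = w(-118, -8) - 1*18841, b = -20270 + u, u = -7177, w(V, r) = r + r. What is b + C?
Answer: 142266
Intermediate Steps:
w(V, r) = 2*r
b = -27447 (b = -20270 - 7177 = -27447)
C = 169713 (C = -9*(2*(-8) - 1*18841) = -9*(-16 - 18841) = -9*(-18857) = 169713)
b + C = -27447 + 169713 = 142266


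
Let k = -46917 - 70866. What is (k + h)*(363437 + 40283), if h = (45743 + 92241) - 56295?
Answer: -14571869680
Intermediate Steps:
h = 81689 (h = 137984 - 56295 = 81689)
k = -117783
(k + h)*(363437 + 40283) = (-117783 + 81689)*(363437 + 40283) = -36094*403720 = -14571869680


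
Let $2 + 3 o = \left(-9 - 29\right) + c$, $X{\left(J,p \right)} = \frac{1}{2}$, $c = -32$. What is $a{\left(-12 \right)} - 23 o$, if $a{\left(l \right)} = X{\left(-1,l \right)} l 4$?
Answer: $528$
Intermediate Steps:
$X{\left(J,p \right)} = \frac{1}{2}$
$o = -24$ ($o = - \frac{2}{3} + \frac{\left(-9 - 29\right) - 32}{3} = - \frac{2}{3} + \frac{-38 - 32}{3} = - \frac{2}{3} + \frac{1}{3} \left(-70\right) = - \frac{2}{3} - \frac{70}{3} = -24$)
$a{\left(l \right)} = 2 l$ ($a{\left(l \right)} = \frac{l}{2} \cdot 4 = 2 l$)
$a{\left(-12 \right)} - 23 o = 2 \left(-12\right) - -552 = -24 + 552 = 528$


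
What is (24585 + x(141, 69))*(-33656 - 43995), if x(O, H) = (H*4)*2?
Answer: -1951913187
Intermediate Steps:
x(O, H) = 8*H (x(O, H) = (4*H)*2 = 8*H)
(24585 + x(141, 69))*(-33656 - 43995) = (24585 + 8*69)*(-33656 - 43995) = (24585 + 552)*(-77651) = 25137*(-77651) = -1951913187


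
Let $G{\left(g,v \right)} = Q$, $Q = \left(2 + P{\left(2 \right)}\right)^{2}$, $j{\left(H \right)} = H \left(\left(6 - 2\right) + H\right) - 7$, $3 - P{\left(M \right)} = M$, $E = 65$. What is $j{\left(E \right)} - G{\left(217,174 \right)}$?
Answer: $4469$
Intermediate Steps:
$P{\left(M \right)} = 3 - M$
$j{\left(H \right)} = -7 + H \left(4 + H\right)$ ($j{\left(H \right)} = H \left(4 + H\right) - 7 = -7 + H \left(4 + H\right)$)
$Q = 9$ ($Q = \left(2 + \left(3 - 2\right)\right)^{2} = \left(2 + 1\right)^{2} = 3^{2} = 9$)
$G{\left(g,v \right)} = 9$
$j{\left(E \right)} - G{\left(217,174 \right)} = \left(-7 + 65^{2} + 4 \cdot 65\right) - 9 = \left(-7 + 4225 + 260\right) - 9 = 4478 - 9 = 4469$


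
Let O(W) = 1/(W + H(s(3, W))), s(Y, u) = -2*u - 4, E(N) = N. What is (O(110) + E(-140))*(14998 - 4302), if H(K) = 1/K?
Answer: -193157216/129 ≈ -1.4973e+6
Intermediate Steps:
s(Y, u) = -4 - 2*u
O(W) = 1/(W + 1/(-4 - 2*W))
(O(110) + E(-140))*(14998 - 4302) = (2*(2 + 110)/(-1 + 2*110*(2 + 110)) - 140)*(14998 - 4302) = (2*112/(-1 + 2*110*112) - 140)*10696 = (2*112/(-1 + 24640) - 140)*10696 = (2*112/24639 - 140)*10696 = (2*(1/24639)*112 - 140)*10696 = (224/24639 - 140)*10696 = -3449236/24639*10696 = -193157216/129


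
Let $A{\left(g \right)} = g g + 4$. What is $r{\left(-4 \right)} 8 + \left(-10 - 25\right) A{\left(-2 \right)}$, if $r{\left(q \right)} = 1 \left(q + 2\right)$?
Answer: $-296$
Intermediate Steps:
$r{\left(q \right)} = 2 + q$ ($r{\left(q \right)} = 1 \left(2 + q\right) = 2 + q$)
$A{\left(g \right)} = 4 + g^{2}$ ($A{\left(g \right)} = g^{2} + 4 = 4 + g^{2}$)
$r{\left(-4 \right)} 8 + \left(-10 - 25\right) A{\left(-2 \right)} = \left(2 - 4\right) 8 + \left(-10 - 25\right) \left(4 + \left(-2\right)^{2}\right) = \left(-2\right) 8 - 35 \left(4 + 4\right) = -16 - 280 = -296$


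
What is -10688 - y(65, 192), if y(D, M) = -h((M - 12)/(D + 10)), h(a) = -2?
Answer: -10690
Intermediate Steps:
y(D, M) = 2 (y(D, M) = -1*(-2) = 2)
-10688 - y(65, 192) = -10688 - 1*2 = -10688 - 2 = -10690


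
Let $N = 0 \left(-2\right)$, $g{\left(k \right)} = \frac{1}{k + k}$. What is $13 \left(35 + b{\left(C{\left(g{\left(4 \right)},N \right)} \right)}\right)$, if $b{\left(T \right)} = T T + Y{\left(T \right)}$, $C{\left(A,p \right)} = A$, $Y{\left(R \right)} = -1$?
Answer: $\frac{28301}{64} \approx 442.2$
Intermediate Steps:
$g{\left(k \right)} = \frac{1}{2 k}$
$N = 0$
$b{\left(T \right)} = -1 + T^{2}$ ($b{\left(T \right)} = T T - 1 = T^{2} - 1 = -1 + T^{2}$)
$13 \left(35 + b{\left(C{\left(g{\left(4 \right)},N \right)} \right)}\right) = 13 \left(35 - \left(1 - \left(\frac{1}{2 \cdot 4}\right)^{2}\right)\right) = 13 \left(35 - \left(1 - \left(\frac{1}{2} \cdot \frac{1}{4}\right)^{2}\right)\right) = 13 \left(35 - \left(1 - \left(\frac{1}{8}\right)^{2}\right)\right) = 13 \left(35 + \left(-1 + \frac{1}{64}\right)\right) = 13 \left(35 - \frac{63}{64}\right) = 13 \cdot \frac{2177}{64} = \frac{28301}{64}$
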